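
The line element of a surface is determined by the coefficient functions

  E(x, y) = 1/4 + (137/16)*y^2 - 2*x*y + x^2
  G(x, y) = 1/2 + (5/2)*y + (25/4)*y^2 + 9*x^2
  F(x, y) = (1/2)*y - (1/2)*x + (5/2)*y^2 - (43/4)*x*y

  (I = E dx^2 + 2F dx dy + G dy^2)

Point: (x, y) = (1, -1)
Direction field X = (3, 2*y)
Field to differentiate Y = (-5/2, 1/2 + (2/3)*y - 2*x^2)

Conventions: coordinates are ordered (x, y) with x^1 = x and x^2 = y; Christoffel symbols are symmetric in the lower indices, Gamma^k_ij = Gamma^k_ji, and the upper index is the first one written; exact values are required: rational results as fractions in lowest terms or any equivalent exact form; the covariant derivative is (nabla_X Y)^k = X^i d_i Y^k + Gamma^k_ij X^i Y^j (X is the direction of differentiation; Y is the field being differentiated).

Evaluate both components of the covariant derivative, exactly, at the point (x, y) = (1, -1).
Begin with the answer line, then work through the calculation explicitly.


Answer: (nabla_X Y)^x = 54401/413, (nabla_X Y)^y = -210959/1416

E = 189/16, F = 49/4, G = 53/4 at the point
E_x = 4, E_y = -153/8, F_x = 41/4, F_y = -61/4, G_x = 18, G_y = -10
EG - F^2 = 413/64;  g^inv = (64/413) * [[53/4, -49/4], [-49/4, 189/16]]
first-kind symbols [ij,l] = (1/2)(d_i g_jl + d_j g_il - d_l g_ij): [xx,x] = E_x/2 = 2, [xx,y] = F_x - E_y/2 = 317/16, [xy,x] = E_y/2 = -153/16, [xy,y] = G_x/2 = 9, [yy,x] = F_y - G_x/2 = -97/4, [yy,y] = G_y/2 = -5
Gamma^x_ij = (G*[ij,x] - F*[ij,y])/(EG - F^2), Gamma^y_ij = (E*[ij,y] - F*[ij,x])/(EG - F^2)
Gamma_xxx = -13837/413, Gamma_xxy = -15165/413, Gamma_xyy = -16644/413, Gamma_yxx = 7663/236, Gamma_yxy = 2043/59, Gamma_yyy = 2176/59
X = (3, -2), Y = (-5/2, -13/6) at the point


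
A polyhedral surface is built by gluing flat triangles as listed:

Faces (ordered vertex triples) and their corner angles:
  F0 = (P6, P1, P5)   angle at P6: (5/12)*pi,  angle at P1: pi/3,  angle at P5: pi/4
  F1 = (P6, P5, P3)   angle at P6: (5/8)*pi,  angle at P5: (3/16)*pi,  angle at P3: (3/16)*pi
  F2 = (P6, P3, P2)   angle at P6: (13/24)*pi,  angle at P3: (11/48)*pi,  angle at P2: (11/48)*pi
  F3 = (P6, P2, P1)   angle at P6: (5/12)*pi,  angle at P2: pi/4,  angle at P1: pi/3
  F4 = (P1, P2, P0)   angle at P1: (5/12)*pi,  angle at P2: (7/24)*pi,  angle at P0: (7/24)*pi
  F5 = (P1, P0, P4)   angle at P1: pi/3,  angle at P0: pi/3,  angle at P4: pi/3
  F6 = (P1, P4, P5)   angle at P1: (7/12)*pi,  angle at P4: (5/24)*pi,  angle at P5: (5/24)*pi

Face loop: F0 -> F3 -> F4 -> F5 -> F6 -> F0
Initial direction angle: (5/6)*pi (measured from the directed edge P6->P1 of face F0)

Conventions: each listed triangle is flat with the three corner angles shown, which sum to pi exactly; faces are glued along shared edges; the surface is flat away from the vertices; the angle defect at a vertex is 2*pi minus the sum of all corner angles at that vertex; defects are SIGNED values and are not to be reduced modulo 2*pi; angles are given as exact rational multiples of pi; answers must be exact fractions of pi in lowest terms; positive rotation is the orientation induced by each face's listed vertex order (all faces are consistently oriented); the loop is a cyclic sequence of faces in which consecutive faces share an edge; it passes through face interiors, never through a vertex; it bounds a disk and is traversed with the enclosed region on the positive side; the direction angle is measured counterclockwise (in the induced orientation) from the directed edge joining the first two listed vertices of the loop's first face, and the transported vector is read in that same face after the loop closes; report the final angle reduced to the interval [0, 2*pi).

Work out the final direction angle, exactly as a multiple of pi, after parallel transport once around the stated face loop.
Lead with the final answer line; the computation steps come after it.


Answer: final direction angle = (5/6)*pi

enclosed vertex P1: corner angles sum to 2*pi, defect = 2*pi - 2*pi = 0
transport around the loop rotates by the sum of enclosed defects; add to the initial angle mod 2*pi
final angle = (5/6)*pi + 0 = (5/6)*pi (mod 2*pi)


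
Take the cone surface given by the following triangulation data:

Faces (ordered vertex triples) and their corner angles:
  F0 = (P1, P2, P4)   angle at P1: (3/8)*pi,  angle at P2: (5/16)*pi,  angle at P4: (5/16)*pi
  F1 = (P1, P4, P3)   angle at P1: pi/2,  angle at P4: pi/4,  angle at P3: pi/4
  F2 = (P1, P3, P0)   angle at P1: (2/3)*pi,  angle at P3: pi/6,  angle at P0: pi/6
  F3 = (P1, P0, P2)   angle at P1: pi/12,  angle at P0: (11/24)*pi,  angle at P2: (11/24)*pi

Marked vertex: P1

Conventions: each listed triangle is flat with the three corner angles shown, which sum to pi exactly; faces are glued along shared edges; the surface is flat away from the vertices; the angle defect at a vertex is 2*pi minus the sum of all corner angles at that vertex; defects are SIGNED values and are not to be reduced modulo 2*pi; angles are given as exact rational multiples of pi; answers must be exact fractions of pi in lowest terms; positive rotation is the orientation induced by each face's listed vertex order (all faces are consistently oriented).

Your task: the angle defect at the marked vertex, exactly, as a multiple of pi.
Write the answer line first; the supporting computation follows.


Answer: defect(P1) = (3/8)*pi

Sum of corner angles at P1: (13/8)*pi
defect = 2*pi - (13/8)*pi


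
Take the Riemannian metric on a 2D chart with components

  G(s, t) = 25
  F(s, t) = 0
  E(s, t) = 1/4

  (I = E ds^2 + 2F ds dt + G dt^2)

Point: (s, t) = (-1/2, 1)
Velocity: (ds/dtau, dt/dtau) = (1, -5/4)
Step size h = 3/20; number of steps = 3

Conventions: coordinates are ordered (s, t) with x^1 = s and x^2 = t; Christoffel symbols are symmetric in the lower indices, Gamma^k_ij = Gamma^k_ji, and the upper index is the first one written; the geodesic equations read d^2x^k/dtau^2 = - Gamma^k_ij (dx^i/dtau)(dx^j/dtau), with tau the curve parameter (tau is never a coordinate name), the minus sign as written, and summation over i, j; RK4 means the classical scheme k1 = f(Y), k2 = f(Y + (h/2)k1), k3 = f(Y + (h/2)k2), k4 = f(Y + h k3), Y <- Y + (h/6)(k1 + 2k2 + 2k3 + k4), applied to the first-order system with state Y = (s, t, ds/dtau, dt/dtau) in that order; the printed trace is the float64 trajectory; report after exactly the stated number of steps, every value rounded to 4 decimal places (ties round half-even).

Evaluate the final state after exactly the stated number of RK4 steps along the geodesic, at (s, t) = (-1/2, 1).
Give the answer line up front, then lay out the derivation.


Answer: s = -0.0500, t = 0.4375, ds/dtau = 1.0000, dt/dtau = -1.2500

f(Y) = (ds/dtau, dt/dtau, -Gamma^s_ij Y'^i Y'^j, -Gamma^t_ij Y'^i Y'^j) with the Gammas evaluated at the stage position; h = 0.150000; intermediate values shown to 6 dp
step 0: s = -0.5000, t = 1.0000, ds/dtau = 1.0000, dt/dtau = -1.2500
step 1:
  k1: at (s, t) = (-0.500000, 1.000000), (ds/dtau, dt/dtau) = (1.000000, -1.250000); Gamma_sss = 0.000000, Gamma_sst = 0.000000, Gamma_stt = 0.000000, Gamma_tss = 0.000000, Gamma_tst = 0.000000, Gamma_ttt = 0.000000; k1 = (1.000000, -1.250000, 0.000000, 0.000000)
  k2: at (s, t) = (-0.425000, 0.906250), (ds/dtau, dt/dtau) = (1.000000, -1.250000); Gamma_sss = 0.000000, Gamma_sst = 0.000000, Gamma_stt = 0.000000, Gamma_tss = 0.000000, Gamma_tst = 0.000000, Gamma_ttt = 0.000000; k2 = (1.000000, -1.250000, 0.000000, 0.000000)
  k3: at (s, t) = (-0.425000, 0.906250), (ds/dtau, dt/dtau) = (1.000000, -1.250000); Gamma_sss = 0.000000, Gamma_sst = 0.000000, Gamma_stt = 0.000000, Gamma_tss = 0.000000, Gamma_tst = 0.000000, Gamma_ttt = 0.000000; k3 = (1.000000, -1.250000, 0.000000, 0.000000)
  k4: at (s, t) = (-0.350000, 0.812500), (ds/dtau, dt/dtau) = (1.000000, -1.250000); Gamma_sss = 0.000000, Gamma_sst = 0.000000, Gamma_stt = 0.000000, Gamma_tss = 0.000000, Gamma_tst = 0.000000, Gamma_ttt = 0.000000; k4 = (1.000000, -1.250000, 0.000000, 0.000000)
  Y <- Y + (h/6)(k1 + 2k2 + 2k3 + k4): s = -0.3500, t = 0.8125, ds/dtau = 1.0000, dt/dtau = -1.2500
step 2:
  k1: at (s, t) = (-0.350000, 0.812500), (ds/dtau, dt/dtau) = (1.000000, -1.250000); Gamma_sss = 0.000000, Gamma_sst = 0.000000, Gamma_stt = 0.000000, Gamma_tss = 0.000000, Gamma_tst = 0.000000, Gamma_ttt = 0.000000; k1 = (1.000000, -1.250000, 0.000000, 0.000000)
  k2: at (s, t) = (-0.275000, 0.718750), (ds/dtau, dt/dtau) = (1.000000, -1.250000); Gamma_sss = 0.000000, Gamma_sst = 0.000000, Gamma_stt = 0.000000, Gamma_tss = 0.000000, Gamma_tst = 0.000000, Gamma_ttt = 0.000000; k2 = (1.000000, -1.250000, 0.000000, 0.000000)
  k3: at (s, t) = (-0.275000, 0.718750), (ds/dtau, dt/dtau) = (1.000000, -1.250000); Gamma_sss = 0.000000, Gamma_sst = 0.000000, Gamma_stt = 0.000000, Gamma_tss = 0.000000, Gamma_tst = 0.000000, Gamma_ttt = 0.000000; k3 = (1.000000, -1.250000, 0.000000, 0.000000)
  k4: at (s, t) = (-0.200000, 0.625000), (ds/dtau, dt/dtau) = (1.000000, -1.250000); Gamma_sss = 0.000000, Gamma_sst = 0.000000, Gamma_stt = 0.000000, Gamma_tss = 0.000000, Gamma_tst = 0.000000, Gamma_ttt = 0.000000; k4 = (1.000000, -1.250000, 0.000000, 0.000000)
  Y <- Y + (h/6)(k1 + 2k2 + 2k3 + k4): s = -0.2000, t = 0.6250, ds/dtau = 1.0000, dt/dtau = -1.2500
step 3:
  k1: at (s, t) = (-0.200000, 0.625000), (ds/dtau, dt/dtau) = (1.000000, -1.250000); Gamma_sss = 0.000000, Gamma_sst = 0.000000, Gamma_stt = 0.000000, Gamma_tss = 0.000000, Gamma_tst = 0.000000, Gamma_ttt = 0.000000; k1 = (1.000000, -1.250000, 0.000000, 0.000000)
  k2: at (s, t) = (-0.125000, 0.531250), (ds/dtau, dt/dtau) = (1.000000, -1.250000); Gamma_sss = 0.000000, Gamma_sst = 0.000000, Gamma_stt = 0.000000, Gamma_tss = 0.000000, Gamma_tst = 0.000000, Gamma_ttt = 0.000000; k2 = (1.000000, -1.250000, 0.000000, 0.000000)
  k3: at (s, t) = (-0.125000, 0.531250), (ds/dtau, dt/dtau) = (1.000000, -1.250000); Gamma_sss = 0.000000, Gamma_sst = 0.000000, Gamma_stt = 0.000000, Gamma_tss = 0.000000, Gamma_tst = 0.000000, Gamma_ttt = 0.000000; k3 = (1.000000, -1.250000, 0.000000, 0.000000)
  k4: at (s, t) = (-0.050000, 0.437500), (ds/dtau, dt/dtau) = (1.000000, -1.250000); Gamma_sss = 0.000000, Gamma_sst = 0.000000, Gamma_stt = 0.000000, Gamma_tss = 0.000000, Gamma_tst = 0.000000, Gamma_ttt = 0.000000; k4 = (1.000000, -1.250000, 0.000000, 0.000000)
  Y <- Y + (h/6)(k1 + 2k2 + 2k3 + k4): s = -0.0500, t = 0.4375, ds/dtau = 1.0000, dt/dtau = -1.2500


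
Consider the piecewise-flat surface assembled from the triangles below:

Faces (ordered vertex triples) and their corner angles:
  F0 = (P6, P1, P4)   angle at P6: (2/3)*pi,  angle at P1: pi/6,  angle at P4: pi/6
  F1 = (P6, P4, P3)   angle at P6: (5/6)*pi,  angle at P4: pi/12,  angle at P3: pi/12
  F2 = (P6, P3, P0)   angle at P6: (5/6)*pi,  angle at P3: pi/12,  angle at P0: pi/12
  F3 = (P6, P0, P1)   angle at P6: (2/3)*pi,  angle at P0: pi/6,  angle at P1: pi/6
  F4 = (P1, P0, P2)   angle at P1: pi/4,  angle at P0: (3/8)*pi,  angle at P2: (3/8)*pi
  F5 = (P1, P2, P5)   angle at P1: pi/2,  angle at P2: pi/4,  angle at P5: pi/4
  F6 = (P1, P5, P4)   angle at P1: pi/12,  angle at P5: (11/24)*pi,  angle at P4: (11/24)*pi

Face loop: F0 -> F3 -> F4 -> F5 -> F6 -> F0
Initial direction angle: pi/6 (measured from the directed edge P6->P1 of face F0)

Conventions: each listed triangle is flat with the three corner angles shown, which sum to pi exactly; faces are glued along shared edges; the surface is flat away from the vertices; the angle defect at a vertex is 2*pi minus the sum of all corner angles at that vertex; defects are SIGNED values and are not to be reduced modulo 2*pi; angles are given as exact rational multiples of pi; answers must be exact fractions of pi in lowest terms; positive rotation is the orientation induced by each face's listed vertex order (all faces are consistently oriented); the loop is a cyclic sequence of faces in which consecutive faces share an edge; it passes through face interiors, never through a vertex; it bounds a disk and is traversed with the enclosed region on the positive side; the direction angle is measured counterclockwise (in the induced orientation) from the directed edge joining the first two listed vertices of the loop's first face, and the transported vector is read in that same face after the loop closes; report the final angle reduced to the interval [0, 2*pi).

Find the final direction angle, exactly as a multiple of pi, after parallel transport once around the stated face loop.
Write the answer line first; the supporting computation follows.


Answer: final direction angle = pi

enclosed vertex P1: corner angles sum to (7/6)*pi, defect = 2*pi - (7/6)*pi = (5/6)*pi
final direction = starting direction + enclosed defect total, reduced mod 2*pi (induced orientation)
final angle = pi/6 + (5/6)*pi = pi (mod 2*pi)


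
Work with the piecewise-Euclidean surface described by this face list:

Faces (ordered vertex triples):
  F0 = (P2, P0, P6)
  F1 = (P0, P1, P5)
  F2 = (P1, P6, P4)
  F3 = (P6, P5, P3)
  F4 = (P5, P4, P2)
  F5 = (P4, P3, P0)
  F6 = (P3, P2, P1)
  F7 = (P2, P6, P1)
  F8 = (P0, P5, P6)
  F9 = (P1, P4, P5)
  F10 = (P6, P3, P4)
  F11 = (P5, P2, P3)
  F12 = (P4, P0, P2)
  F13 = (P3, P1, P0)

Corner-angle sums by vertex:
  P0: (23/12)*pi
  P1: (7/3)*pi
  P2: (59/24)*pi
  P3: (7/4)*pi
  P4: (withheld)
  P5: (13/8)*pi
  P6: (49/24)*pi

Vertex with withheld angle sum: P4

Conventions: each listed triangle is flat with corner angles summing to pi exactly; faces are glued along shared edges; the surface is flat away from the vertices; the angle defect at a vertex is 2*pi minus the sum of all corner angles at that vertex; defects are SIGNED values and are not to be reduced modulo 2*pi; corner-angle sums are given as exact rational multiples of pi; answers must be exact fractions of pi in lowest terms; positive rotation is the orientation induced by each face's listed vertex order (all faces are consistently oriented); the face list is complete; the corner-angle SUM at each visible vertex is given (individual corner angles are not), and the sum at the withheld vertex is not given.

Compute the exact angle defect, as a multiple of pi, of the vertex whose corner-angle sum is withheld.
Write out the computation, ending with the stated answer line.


V = 7, E = 21, F = 14; chi = V - E + F = 0
Gauss-Bonnet: total defect = 2*pi*chi = 0; visible defects sum to -pi/8

Answer: defect(P4) = pi/8


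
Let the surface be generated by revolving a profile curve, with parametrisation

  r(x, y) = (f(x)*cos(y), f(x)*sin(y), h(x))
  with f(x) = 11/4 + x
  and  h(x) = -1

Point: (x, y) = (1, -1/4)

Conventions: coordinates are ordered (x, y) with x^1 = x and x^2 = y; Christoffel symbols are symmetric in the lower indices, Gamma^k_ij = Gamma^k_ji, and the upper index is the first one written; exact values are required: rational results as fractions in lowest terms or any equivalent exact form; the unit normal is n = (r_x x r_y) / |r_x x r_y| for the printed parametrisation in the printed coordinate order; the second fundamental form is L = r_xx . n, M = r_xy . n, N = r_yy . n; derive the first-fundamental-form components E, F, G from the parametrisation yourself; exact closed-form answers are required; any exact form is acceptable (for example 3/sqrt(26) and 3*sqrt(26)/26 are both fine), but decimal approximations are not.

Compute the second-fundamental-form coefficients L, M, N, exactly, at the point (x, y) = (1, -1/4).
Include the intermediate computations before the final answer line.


f = 15/4, f' = 1, f'' = 0, h' = 0, h'' = 0
E = 1, F = 0, G = 225/16; answer radicand W^2 = 1
unnormalised second-form numerators: l = 0, m = 0, n = 0; L = l/sqrt(1), and similarly M = m/sqrt(W^2), N = n/sqrt(W^2)

Answer: L = 0, M = 0, N = 0


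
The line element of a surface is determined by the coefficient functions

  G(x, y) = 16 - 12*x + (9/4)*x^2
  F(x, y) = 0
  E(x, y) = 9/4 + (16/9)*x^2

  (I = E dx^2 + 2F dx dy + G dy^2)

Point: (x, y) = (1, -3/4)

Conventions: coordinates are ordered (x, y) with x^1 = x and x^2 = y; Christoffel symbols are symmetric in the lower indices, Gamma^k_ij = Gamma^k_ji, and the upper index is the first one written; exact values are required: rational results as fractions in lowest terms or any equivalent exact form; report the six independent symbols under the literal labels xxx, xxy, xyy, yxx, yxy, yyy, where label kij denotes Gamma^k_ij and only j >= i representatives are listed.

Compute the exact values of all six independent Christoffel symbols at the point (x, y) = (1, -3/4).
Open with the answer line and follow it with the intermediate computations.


Answer: Gamma_xxx = 64/145, Gamma_xxy = 0, Gamma_xyy = 27/29, Gamma_yxx = 0, Gamma_yxy = -3/5, Gamma_yyy = 0

E = 145/36, F = 0, G = 25/4 at the point
E_x = 32/9, E_y = 0, F_x = 0, F_y = 0, G_x = -15/2, G_y = 0
EG - F^2 = 3625/144;  g^inv = (144/3625) * [[25/4, 0], [0, 145/36]]
first-kind symbols [ij,l] = (1/2)(d_i g_jl + d_j g_il - d_l g_ij): [xx,x] = E_x/2 = 16/9, [xx,y] = F_x - E_y/2 = 0, [xy,x] = E_y/2 = 0, [xy,y] = G_x/2 = -15/4, [yy,x] = F_y - G_x/2 = 15/4, [yy,y] = G_y/2 = 0
Gamma^x_ij = (G*[ij,x] - F*[ij,y])/(EG - F^2), Gamma^y_ij = (E*[ij,y] - F*[ij,x])/(EG - F^2)


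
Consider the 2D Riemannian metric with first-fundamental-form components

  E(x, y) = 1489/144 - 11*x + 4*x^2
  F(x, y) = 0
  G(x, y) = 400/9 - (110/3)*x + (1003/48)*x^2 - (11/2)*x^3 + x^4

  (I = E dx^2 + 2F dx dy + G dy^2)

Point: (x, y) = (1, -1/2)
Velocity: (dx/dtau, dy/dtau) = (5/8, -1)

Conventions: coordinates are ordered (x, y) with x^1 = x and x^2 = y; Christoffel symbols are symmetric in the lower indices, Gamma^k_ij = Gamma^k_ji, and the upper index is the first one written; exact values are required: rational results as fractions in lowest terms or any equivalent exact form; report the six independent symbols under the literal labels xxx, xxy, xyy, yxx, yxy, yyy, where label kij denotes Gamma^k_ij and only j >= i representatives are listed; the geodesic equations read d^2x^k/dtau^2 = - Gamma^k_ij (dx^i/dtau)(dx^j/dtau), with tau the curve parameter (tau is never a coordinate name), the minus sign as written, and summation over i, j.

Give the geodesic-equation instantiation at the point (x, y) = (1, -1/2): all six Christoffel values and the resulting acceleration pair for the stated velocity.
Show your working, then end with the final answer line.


E = 481/144, F = 0, G = 3481/144 at the point
E_x = -3, E_y = 0, F_x = 0, F_y = 0, G_x = -59/8, G_y = 0
EG - F^2 = 1674361/20736;  g^inv = (20736/1674361) * [[3481/144, 0], [0, 481/144]]
first-kind symbols [ij,l] = (1/2)(d_i g_jl + d_j g_il - d_l g_ij): [xx,x] = E_x/2 = -3/2, [xx,y] = F_x - E_y/2 = 0, [xy,x] = E_y/2 = 0, [xy,y] = G_x/2 = -59/16, [yy,x] = F_y - G_x/2 = 59/16, [yy,y] = G_y/2 = 0
Gamma^x_ij = (G*[ij,x] - F*[ij,y])/(EG - F^2), Gamma^y_ij = (E*[ij,y] - F*[ij,x])/(EG - F^2)
Gamma_xxx = -216/481, Gamma_xxy = 0, Gamma_xyy = 531/481, Gamma_yxx = 0, Gamma_yxy = -9/59, Gamma_yyy = 0
d^2x/dtau^2 = -(Gamma_xxx*(5/8)^2 + 2*Gamma_xxy*(5/8)*(-1) + Gamma_xyy*(-1)^2) = -3573/3848
d^2y/dtau^2 = -(Gamma_yxx*(5/8)^2 + 2*Gamma_yxy*(5/8)*(-1) + Gamma_yyy*(-1)^2) = -45/236

Answer: Gamma_xxx = -216/481, Gamma_xxy = 0, Gamma_xyy = 531/481, Gamma_yxx = 0, Gamma_yxy = -9/59, Gamma_yyy = 0; accelerations (d^2x/dtau^2, d^2y/dtau^2) = (-3573/3848, -45/236)


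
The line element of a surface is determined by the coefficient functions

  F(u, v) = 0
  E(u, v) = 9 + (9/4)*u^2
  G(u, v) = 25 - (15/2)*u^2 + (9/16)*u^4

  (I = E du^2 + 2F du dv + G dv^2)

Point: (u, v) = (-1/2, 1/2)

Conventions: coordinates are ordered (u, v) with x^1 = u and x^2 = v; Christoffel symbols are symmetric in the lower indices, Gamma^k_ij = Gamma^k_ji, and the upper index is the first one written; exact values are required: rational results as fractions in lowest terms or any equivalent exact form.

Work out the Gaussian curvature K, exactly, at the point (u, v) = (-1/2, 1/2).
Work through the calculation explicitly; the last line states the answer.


E = 153/16, F = 0, G = 5929/256, EG - F^2 = 907137/4096 at the point
E_u = -9/4, E_v = 0, F_u = 0, F_v = 0, G_u = 231/32, G_v = 0
E_vv = 0, F_uv = 0, G_uu = -213/16
Brioschi: K = (det M1 - det M2) / (EG - F^2)^2 with the standard first/second-derivative matrices M1, M2.
M1 = [[-E_vv/2 + F_uv - G_uu/2, E_u/2, F_u - E_v/2], [F_v - G_u/2, E, F], [G_v/2, F, G]] = [[213/32, -9/8, 0], [-231/64, 153/16, 0], [0, 0, 5929/256]]; det M1 = 90446895/65536
M2 = [[0, E_v/2, G_u/2], [E_v/2, E, F], [G_u/2, F, G]] = [[0, 0, 231/64], [0, 153/16, 0], [231/64, 0, 5929/256]]; det M2 = -8164233/65536
det M1 - det M2 = 12326391/8192; K = 12326391/8192 / (907137/4096)^2 = 2048/66759

Answer: K = 2048/66759


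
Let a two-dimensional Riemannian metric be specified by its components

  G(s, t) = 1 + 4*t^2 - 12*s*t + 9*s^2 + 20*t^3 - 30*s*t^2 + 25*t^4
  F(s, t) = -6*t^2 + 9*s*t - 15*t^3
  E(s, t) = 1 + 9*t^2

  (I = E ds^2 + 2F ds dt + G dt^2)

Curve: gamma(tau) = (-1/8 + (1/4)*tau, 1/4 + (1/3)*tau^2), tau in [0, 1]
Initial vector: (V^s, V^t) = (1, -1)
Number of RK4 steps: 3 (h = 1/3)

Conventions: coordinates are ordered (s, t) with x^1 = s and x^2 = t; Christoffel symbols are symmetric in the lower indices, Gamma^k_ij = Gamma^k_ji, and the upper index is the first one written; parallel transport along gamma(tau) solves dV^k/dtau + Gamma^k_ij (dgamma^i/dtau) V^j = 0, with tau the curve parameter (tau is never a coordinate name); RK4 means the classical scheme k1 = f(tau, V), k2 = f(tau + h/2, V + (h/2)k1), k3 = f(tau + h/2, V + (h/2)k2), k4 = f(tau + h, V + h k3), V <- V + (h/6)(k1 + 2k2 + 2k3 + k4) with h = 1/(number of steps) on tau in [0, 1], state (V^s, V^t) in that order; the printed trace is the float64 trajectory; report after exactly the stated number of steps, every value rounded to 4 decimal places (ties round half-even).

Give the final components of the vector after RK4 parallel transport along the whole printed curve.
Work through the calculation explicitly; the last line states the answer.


gamma'(tau) = (1/4, (2/3)*tau); f(tau, V)^k = -Gamma^k_ij(gamma(tau)) gamma'^i(tau) V^j; h = 1/3; intermediate values shown to 6 dp
curve data and Christoffel symbols at the stage parameters:
  tau = 0.000000: gamma = (-0.125000, 0.250000), gamma' = (0.250000, 0.000000); Gamma_sss = 0.000000, Gamma_sst = 0.756899, Gamma_stt = -1.135348, Gamma_tss = 0.000000, Gamma_tst = -1.198423, Gamma_ttt = 1.797635
  tau = 0.166667: gamma = (-0.083333, 0.259259), gamma' = (0.250000, 0.111111); Gamma_sss = 0.000000, Gamma_sst = 0.825938, Gamma_stt = -1.264400, Gamma_tss = 0.000000, Gamma_tst = -1.172993, Gamma_ttt = 1.795693
  tau = 0.333333: gamma = (-0.041667, 0.287037), gamma' = (0.250000, 0.222222); Gamma_sss = 0.000000, Gamma_sst = 0.868088, Gamma_stt = -1.409303, Gamma_tss = 0.000000, Gamma_tst = -1.120027, Gamma_ttt = 1.818315
  tau = 0.500000: gamma = (0.000000, 0.333333), gamma' = (0.250000, 0.333333); Gamma_sss = 0.000000, Gamma_sst = 0.858657, Gamma_stt = -1.526502, Gamma_tss = 0.000000, Gamma_tst = -1.049470, Gamma_ttt = 1.865724
  tau = 0.666667: gamma = (0.041667, 0.398148), gamma' = (0.250000, 0.444444); Gamma_sss = 0.000000, Gamma_sst = 0.784148, Gamma_stt = -1.563455, Gamma_tss = 0.000000, Gamma_tst = -0.961048, Gamma_ttt = 1.916163
  tau = 0.833333: gamma = (0.083333, 0.481481), gamma' = (0.250000, 0.555556); Gamma_sss = 0.000000, Gamma_sst = 0.657450, Gamma_stt = -1.493467, Gamma_tss = 0.000000, Gamma_tst = -0.852094, Gamma_ttt = 1.935621
  tau = 1.000000: gamma = (0.125000, 0.583333), gamma' = (0.250000, 0.666667); Gamma_sss = 0.000000, Gamma_sst = 0.510808, Gamma_stt = -1.333778, Gamma_tss = 0.000000, Gamma_tst = -0.727699, Gamma_ttt = 1.900104
step 0: V^s = 1.0000, V^t = -1.0000
step 1: k1 = (0.189225, -0.299606), k2 = (-0.025374, 0.036036), k3 = (-0.025783, 0.036617), k4 = (-0.286233, 0.369305); V <- V + (h/6)(k1 + 2k2 + 2k3 + k4): V^s = 0.9889, V^t = -0.9881
step 2: k1 = (-0.285780, 0.368720), k2 = (-0.541995, 0.662438), k3 = (-0.515372, 0.629900), k4 = (-0.672915, 0.824722); V <- V + (h/6)(k1 + 2k2 + 2k3 + k4): V^s = 0.8182, V^t = -0.7782
step 3: k1 = (-0.673315, 0.825212), k2 = (-0.684086, 0.886616), k3 = (-0.676621, 0.876941), k4 = (-0.571780, 0.814560); V <- V + (h/6)(k1 + 2k2 + 2k3 + k4): V^s = 0.5978, V^t = -0.4911

Answer: V^s = 0.5978, V^t = -0.4911


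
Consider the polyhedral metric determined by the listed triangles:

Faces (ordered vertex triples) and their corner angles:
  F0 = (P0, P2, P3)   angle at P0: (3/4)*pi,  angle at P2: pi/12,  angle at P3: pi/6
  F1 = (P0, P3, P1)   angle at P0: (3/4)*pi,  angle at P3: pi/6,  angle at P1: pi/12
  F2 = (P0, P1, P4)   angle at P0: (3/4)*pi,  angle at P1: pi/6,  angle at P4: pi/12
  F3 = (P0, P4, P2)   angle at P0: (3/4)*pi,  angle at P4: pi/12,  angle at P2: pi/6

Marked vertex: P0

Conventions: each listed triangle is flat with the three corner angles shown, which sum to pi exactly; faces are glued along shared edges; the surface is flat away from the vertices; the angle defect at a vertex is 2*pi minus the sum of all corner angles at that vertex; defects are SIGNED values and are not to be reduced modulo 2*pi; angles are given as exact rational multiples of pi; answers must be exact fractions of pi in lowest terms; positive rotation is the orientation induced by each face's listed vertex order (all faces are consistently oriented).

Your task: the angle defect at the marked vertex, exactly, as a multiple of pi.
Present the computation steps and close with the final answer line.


Sum of corner angles at P0: 3*pi
defect = 2*pi - 3*pi

Answer: defect(P0) = -pi


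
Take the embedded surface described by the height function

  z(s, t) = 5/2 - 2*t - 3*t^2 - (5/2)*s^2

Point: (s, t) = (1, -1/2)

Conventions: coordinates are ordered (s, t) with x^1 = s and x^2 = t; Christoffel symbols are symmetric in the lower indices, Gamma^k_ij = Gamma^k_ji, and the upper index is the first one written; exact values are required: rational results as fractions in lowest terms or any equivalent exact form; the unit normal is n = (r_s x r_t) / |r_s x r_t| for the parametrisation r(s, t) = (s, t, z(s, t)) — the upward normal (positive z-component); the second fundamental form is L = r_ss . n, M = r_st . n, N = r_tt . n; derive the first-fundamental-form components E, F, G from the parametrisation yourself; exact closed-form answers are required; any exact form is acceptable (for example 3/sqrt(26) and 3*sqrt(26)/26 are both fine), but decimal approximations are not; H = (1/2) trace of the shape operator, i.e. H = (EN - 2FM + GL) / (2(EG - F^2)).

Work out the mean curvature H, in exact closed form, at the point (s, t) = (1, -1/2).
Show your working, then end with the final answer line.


z_s = -5, z_t = 1, z_ss = -5, z_st = 0, z_tt = -6
E = 26, F = -5, G = 2; answer radicand W^2 = 27
unnormalised second-form numerators: l = -5, m = 0, n = -6; L = l/sqrt(27), and similarly M = m/sqrt(W^2), N = n/sqrt(W^2)
H = (E*n - 2*F*m + G*l) / (2*(EG - F^2)*sqrt(W^2)); E*n - 2*F*m + G*l = -166, EG - F^2 = 27, so H = (-83/27)/sqrt(27)

Answer: H = -83*sqrt(3)/243


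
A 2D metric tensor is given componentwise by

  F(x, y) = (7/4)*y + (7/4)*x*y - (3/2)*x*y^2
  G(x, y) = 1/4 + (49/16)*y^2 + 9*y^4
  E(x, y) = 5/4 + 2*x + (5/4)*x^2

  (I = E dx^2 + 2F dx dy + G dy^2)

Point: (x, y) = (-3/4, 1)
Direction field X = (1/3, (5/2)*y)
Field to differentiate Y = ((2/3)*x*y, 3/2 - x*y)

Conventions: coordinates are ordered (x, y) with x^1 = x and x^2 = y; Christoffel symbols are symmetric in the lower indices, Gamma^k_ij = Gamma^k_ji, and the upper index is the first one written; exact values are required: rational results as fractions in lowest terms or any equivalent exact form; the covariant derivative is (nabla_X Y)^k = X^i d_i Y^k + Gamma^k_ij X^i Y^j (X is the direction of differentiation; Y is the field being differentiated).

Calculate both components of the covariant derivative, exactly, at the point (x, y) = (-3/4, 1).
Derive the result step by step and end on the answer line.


E = 29/64, F = 25/16, G = 197/16 at the point
E_x = 1/8, E_y = 0, F_x = 1/4, F_y = 43/16, G_x = 0, G_y = 337/8
EG - F^2 = 3213/1024;  g^inv = (1024/3213) * [[197/16, -25/16], [-25/16, 29/64]]
first-kind symbols [ij,l] = (1/2)(d_i g_jl + d_j g_il - d_l g_ij): [xx,x] = E_x/2 = 1/16, [xx,y] = F_x - E_y/2 = 1/4, [xy,x] = E_y/2 = 0, [xy,y] = G_x/2 = 0, [yy,x] = F_y - G_x/2 = 43/16, [yy,y] = G_y/2 = 337/16
Gamma^x_ij = (G*[ij,x] - F*[ij,y])/(EG - F^2), Gamma^y_ij = (E*[ij,y] - F*[ij,x])/(EG - F^2)
Gamma_xxx = 388/3213, Gamma_xxy = 0, Gamma_xyy = 184/3213, Gamma_yxx = 16/3213, Gamma_yxy = 0, Gamma_yyy = 5473/3213
X = (1/3, 5/2), Y = (-1/2, 9/4) at the point

Answer: (nabla_X Y)^x = -27983/38556, (nabla_X Y)^y = 107209/9639


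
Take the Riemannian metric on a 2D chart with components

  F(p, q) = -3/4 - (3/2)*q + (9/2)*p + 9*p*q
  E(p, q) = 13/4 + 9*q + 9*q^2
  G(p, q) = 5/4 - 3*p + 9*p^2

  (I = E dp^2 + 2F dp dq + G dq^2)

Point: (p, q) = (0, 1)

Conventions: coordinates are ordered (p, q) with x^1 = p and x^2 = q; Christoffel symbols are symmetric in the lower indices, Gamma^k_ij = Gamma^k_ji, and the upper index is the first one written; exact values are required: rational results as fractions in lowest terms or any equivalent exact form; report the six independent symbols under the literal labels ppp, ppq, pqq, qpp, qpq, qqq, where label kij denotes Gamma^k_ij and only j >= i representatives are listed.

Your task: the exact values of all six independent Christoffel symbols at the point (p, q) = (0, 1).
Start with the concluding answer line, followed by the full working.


Answer: Gamma_ppp = 0, Gamma_ppq = 27/43, Gamma_pqq = 0, Gamma_qpp = 0, Gamma_qpq = -3/43, Gamma_qqq = 0

E = 85/4, F = -9/4, G = 5/4 at the point
E_p = 0, E_q = 27, F_p = 27/2, F_q = -3/2, G_p = -3, G_q = 0
EG - F^2 = 43/2;  g^inv = (2/43) * [[5/4, 9/4], [9/4, 85/4]]
first-kind symbols [ij,l] = (1/2)(d_i g_jl + d_j g_il - d_l g_ij): [pp,p] = E_p/2 = 0, [pp,q] = F_p - E_q/2 = 0, [pq,p] = E_q/2 = 27/2, [pq,q] = G_p/2 = -3/2, [qq,p] = F_q - G_p/2 = 0, [qq,q] = G_q/2 = 0
Gamma^p_ij = (G*[ij,p] - F*[ij,q])/(EG - F^2), Gamma^q_ij = (E*[ij,q] - F*[ij,p])/(EG - F^2)


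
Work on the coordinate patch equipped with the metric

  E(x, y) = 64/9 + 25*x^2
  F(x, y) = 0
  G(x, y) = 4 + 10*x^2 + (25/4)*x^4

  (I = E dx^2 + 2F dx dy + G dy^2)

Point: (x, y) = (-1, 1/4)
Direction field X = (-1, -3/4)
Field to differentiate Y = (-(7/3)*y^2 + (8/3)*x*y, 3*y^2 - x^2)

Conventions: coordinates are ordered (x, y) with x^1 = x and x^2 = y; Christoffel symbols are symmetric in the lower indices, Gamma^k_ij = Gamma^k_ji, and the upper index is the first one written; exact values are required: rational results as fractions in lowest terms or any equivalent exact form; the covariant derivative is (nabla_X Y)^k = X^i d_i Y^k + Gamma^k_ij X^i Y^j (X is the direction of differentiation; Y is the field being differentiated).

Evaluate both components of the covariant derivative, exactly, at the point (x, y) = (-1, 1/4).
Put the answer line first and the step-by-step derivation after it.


Answer: (nabla_X Y)^x = 222257/110976, (nabla_X Y)^y = -1355/288

E = 289/9, F = 0, G = 81/4 at the point
E_x = -50, E_y = 0, F_x = 0, F_y = 0, G_x = -45, G_y = 0
EG - F^2 = 2601/4;  g^inv = (4/2601) * [[81/4, 0], [0, 289/9]]
first-kind symbols [ij,l] = (1/2)(d_i g_jl + d_j g_il - d_l g_ij): [xx,x] = E_x/2 = -25, [xx,y] = F_x - E_y/2 = 0, [xy,x] = E_y/2 = 0, [xy,y] = G_x/2 = -45/2, [yy,x] = F_y - G_x/2 = 45/2, [yy,y] = G_y/2 = 0
Gamma^x_ij = (G*[ij,x] - F*[ij,y])/(EG - F^2), Gamma^y_ij = (E*[ij,y] - F*[ij,x])/(EG - F^2)
Gamma_xxx = -225/289, Gamma_xxy = 0, Gamma_xyy = 405/578, Gamma_yxx = 0, Gamma_yxy = -10/9, Gamma_yyy = 0
X = (-1, -3/4), Y = (-13/16, -13/16) at the point


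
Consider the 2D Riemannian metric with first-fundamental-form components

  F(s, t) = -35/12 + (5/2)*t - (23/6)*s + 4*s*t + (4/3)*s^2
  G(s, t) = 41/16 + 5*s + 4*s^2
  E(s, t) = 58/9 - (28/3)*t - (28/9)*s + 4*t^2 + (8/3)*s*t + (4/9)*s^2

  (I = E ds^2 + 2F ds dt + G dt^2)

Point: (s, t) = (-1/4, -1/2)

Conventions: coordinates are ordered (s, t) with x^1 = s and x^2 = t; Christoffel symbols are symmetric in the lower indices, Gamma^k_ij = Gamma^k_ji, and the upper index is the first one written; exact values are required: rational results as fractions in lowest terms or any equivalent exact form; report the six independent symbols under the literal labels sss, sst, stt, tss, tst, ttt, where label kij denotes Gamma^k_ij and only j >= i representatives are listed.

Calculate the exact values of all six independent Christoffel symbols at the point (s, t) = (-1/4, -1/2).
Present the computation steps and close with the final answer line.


E = 53/4, F = -21/8, G = 25/16 at the point
E_s = -14/3, E_t = -14, F_s = -13/2, F_t = 3/2, G_s = 3, G_t = 0
EG - F^2 = 221/16;  g^inv = (16/221) * [[25/16, 21/8], [21/8, 53/4]]
first-kind symbols [ij,l] = (1/2)(d_i g_jl + d_j g_il - d_l g_ij): [ss,s] = E_s/2 = -7/3, [ss,t] = F_s - E_t/2 = 1/2, [st,s] = E_t/2 = -7, [st,t] = G_s/2 = 3/2, [tt,s] = F_t - G_s/2 = 0, [tt,t] = G_t/2 = 0
Gamma^s_ij = (G*[ij,s] - F*[ij,t])/(EG - F^2), Gamma^t_ij = (E*[ij,t] - F*[ij,s])/(EG - F^2)

Answer: Gamma_sss = -112/663, Gamma_sst = -112/221, Gamma_stt = 0, Gamma_tss = 8/221, Gamma_tst = 24/221, Gamma_ttt = 0


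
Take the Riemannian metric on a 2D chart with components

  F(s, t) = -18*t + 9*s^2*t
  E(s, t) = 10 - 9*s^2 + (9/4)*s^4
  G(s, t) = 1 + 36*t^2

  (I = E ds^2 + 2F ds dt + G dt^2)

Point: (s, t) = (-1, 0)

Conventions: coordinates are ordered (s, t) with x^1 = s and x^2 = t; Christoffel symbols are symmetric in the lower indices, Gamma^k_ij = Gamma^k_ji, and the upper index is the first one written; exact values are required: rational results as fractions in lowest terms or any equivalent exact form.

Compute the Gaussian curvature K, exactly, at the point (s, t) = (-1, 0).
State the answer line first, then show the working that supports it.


Answer: K = -288/169

E = 13/4, F = 0, G = 1, EG - F^2 = 13/4 at the point
E_s = 9, E_t = 0, F_s = 0, F_t = -9, G_s = 0, G_t = 0
E_tt = 0, F_st = -18, G_ss = 0
By Brioschi, K is (det M1 - det M2) divided by (EG - F^2) squared.
M1 = [[-E_tt/2 + F_st - G_ss/2, E_s/2, F_s - E_t/2], [F_t - G_s/2, E, F], [G_t/2, F, G]] = [[-18, 9/2, 0], [-9, 13/4, 0], [0, 0, 1]]; det M1 = -18
M2 = [[0, E_t/2, G_s/2], [E_t/2, E, F], [G_s/2, F, G]] = [[0, 0, 0], [0, 13/4, 0], [0, 0, 1]]; det M2 = 0
det M1 - det M2 = -18; K = -18 / (13/4)^2 = -288/169


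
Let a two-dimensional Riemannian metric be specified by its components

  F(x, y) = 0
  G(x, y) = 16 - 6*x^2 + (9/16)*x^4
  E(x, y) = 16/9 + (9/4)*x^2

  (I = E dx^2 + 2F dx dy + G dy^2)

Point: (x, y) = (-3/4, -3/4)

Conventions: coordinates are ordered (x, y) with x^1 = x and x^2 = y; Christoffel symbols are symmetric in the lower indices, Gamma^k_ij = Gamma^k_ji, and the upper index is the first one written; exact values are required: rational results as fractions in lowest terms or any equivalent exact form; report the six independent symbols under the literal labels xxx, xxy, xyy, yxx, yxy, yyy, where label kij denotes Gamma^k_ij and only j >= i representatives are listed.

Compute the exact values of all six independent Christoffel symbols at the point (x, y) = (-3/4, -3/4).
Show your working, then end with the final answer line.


E = 1753/576, F = 0, G = 52441/4096 at the point
E_x = -27/8, E_y = 0, F_x = 0, F_y = 0, G_x = 2061/256, G_y = 0
EG - F^2 = 91929073/2359296;  g^inv = (2359296/91929073) * [[52441/4096, 0], [0, 1753/576]]
first-kind symbols [ij,l] = (1/2)(d_i g_jl + d_j g_il - d_l g_ij): [xx,x] = E_x/2 = -27/16, [xx,y] = F_x - E_y/2 = 0, [xy,x] = E_y/2 = 0, [xy,y] = G_x/2 = 2061/512, [yy,x] = F_y - G_x/2 = -2061/512, [yy,y] = G_y/2 = 0
Gamma^x_ij = (G*[ij,x] - F*[ij,y])/(EG - F^2), Gamma^y_ij = (E*[ij,y] - F*[ij,x])/(EG - F^2)

Answer: Gamma_xxx = -972/1753, Gamma_xxy = 0, Gamma_xyy = -18549/14024, Gamma_yxx = 0, Gamma_yxy = 72/229, Gamma_yyy = 0


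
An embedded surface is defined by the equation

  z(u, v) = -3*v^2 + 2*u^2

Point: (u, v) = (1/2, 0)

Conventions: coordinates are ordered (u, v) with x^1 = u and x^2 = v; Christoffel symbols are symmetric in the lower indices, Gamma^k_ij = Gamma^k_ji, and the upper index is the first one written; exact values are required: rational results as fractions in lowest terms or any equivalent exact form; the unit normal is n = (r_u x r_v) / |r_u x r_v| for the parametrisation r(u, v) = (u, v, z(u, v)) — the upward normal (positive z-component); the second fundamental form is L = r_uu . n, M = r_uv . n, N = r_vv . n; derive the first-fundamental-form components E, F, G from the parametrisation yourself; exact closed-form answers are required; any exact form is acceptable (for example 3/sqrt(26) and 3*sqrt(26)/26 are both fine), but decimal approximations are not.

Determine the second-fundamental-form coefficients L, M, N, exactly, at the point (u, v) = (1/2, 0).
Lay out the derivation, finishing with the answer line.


z_u = 2, z_v = 0, z_uu = 4, z_uv = 0, z_vv = -6
E = 5, F = 0, G = 1; answer radicand W^2 = 5
unnormalised second-form numerators: l = 4, m = 0, n = -6; L = l/sqrt(5), and similarly M = m/sqrt(W^2), N = n/sqrt(W^2)

Answer: L = 4*sqrt(5)/5, M = 0, N = -6*sqrt(5)/5


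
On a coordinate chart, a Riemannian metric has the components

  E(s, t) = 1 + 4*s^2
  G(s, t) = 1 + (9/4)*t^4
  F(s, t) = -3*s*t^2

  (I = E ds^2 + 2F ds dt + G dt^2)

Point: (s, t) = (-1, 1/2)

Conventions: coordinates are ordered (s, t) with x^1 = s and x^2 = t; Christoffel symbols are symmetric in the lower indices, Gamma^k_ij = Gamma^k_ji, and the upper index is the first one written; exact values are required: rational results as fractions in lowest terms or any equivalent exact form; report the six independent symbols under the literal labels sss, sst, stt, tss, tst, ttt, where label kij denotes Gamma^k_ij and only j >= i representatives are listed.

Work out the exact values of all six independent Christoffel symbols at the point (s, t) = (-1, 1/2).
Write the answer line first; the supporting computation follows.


Answer: Gamma_sss = -256/329, Gamma_sst = 0, Gamma_stt = 192/329, Gamma_tss = -48/329, Gamma_tst = 0, Gamma_ttt = 36/329

E = 5, F = 3/4, G = 73/64 at the point
E_s = -8, E_t = 0, F_s = -3/4, F_t = 3, G_s = 0, G_t = 9/8
EG - F^2 = 329/64;  g^inv = (64/329) * [[73/64, -3/4], [-3/4, 5]]
first-kind symbols [ij,l] = (1/2)(d_i g_jl + d_j g_il - d_l g_ij): [ss,s] = E_s/2 = -4, [ss,t] = F_s - E_t/2 = -3/4, [st,s] = E_t/2 = 0, [st,t] = G_s/2 = 0, [tt,s] = F_t - G_s/2 = 3, [tt,t] = G_t/2 = 9/16
Gamma^s_ij = (G*[ij,s] - F*[ij,t])/(EG - F^2), Gamma^t_ij = (E*[ij,t] - F*[ij,s])/(EG - F^2)


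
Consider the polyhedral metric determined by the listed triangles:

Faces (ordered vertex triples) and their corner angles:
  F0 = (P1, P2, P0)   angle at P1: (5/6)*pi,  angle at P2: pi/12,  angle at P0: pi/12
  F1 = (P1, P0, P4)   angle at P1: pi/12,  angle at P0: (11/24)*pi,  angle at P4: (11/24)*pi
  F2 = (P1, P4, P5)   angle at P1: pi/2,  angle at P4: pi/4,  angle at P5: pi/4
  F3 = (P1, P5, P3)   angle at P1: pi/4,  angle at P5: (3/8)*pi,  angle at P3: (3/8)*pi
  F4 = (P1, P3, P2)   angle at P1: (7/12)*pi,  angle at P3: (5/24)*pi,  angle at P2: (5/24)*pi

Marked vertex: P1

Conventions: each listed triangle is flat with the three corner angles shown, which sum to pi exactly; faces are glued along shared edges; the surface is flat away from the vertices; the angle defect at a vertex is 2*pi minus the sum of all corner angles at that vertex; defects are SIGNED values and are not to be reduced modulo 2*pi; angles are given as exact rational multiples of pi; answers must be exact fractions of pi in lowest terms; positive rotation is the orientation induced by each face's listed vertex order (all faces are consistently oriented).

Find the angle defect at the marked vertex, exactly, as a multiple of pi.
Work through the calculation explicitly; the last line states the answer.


Sum of corner angles at P1: (9/4)*pi
defect = 2*pi - (9/4)*pi

Answer: defect(P1) = -pi/4


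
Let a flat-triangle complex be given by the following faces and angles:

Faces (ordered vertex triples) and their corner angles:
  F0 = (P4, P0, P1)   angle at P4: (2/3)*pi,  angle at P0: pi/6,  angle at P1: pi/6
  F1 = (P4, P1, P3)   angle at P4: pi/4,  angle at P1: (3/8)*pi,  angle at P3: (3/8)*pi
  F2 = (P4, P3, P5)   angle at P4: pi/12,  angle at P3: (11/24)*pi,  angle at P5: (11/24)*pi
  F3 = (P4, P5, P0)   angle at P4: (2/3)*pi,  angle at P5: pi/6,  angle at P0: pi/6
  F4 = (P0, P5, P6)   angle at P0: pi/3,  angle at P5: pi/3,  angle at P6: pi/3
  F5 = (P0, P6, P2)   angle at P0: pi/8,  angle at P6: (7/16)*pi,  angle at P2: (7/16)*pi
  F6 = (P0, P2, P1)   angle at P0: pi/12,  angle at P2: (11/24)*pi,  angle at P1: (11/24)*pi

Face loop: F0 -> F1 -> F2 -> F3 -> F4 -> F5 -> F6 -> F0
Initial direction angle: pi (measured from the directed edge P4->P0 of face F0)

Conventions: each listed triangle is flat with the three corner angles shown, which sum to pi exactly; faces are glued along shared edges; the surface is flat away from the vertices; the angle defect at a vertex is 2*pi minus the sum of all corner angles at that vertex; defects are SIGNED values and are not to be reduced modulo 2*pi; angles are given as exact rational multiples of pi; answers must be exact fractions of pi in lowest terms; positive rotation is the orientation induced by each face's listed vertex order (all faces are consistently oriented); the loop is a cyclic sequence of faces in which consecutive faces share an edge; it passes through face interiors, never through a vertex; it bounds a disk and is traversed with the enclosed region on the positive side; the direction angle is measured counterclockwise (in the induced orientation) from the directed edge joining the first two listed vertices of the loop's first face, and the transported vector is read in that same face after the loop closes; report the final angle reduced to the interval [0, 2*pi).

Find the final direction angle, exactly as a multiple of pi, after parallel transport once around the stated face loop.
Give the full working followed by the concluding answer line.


enclosed vertex P0: corner angles sum to (7/8)*pi, defect = 2*pi - (7/8)*pi = (9/8)*pi
enclosed vertex P4: corner angles sum to (5/3)*pi, defect = 2*pi - (5/3)*pi = pi/3
by Gauss-Bonnet the loop rotates the vector by the enclosed defect sum (positive orientation, mod 2*pi)
final angle = pi + (35/24)*pi = (11/24)*pi (mod 2*pi)

Answer: final direction angle = (11/24)*pi
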